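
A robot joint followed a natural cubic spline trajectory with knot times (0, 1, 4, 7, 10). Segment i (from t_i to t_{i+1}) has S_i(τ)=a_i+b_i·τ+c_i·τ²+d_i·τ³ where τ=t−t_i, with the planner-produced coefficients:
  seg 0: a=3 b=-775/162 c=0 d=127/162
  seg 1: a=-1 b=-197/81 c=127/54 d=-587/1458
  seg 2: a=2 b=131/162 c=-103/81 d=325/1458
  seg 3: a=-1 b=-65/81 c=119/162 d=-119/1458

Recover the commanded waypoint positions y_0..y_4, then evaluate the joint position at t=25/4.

y_0=3 y_1=-1 y_2=2 y_3=-1 y_4=1
S(25/4) = -91/1152

y_0 = S_0(0) = a_0 = 3
y_1 = S_1(0) = a_1 = -1
y_2 = S_2(0) = a_2 = 2
y_3 = S_3(0) = a_3 = -1
y_4 = S_3(3) = 1
t_q=25/4 is in segment 2 (τ=9/4); S_2(τ)=-91/1152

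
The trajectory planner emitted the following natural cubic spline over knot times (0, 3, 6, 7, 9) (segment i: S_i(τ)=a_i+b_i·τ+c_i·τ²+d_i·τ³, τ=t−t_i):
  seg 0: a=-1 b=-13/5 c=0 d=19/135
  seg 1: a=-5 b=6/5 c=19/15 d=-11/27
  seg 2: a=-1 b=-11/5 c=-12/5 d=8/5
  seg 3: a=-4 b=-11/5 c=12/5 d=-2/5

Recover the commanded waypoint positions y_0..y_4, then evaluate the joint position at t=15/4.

y_0=-1 y_1=-5 y_2=-1 y_3=-4 y_4=-2
S(15/4) = -1139/320

y_0 = S_0(0) = a_0 = -1
y_1 = S_1(0) = a_1 = -5
y_2 = S_2(0) = a_2 = -1
y_3 = S_3(0) = a_3 = -4
y_4 = S_3(2) = -2
t_q=15/4 is in segment 1 (τ=3/4); S_1(τ)=-1139/320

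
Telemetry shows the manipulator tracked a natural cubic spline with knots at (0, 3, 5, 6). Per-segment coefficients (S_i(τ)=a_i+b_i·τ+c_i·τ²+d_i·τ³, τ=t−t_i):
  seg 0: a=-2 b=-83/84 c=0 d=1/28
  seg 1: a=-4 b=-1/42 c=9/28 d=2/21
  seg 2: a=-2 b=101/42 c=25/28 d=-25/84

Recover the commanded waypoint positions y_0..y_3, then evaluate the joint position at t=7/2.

y_0 = S_0(0) = a_0 = -2
y_1 = S_1(0) = a_1 = -4
y_2 = S_2(0) = a_2 = -2
y_3 = S_2(1) = 1
t_q=7/2 is in segment 1 (τ=1/2); S_1(τ)=-439/112

y_0=-2 y_1=-4 y_2=-2 y_3=1
S(7/2) = -439/112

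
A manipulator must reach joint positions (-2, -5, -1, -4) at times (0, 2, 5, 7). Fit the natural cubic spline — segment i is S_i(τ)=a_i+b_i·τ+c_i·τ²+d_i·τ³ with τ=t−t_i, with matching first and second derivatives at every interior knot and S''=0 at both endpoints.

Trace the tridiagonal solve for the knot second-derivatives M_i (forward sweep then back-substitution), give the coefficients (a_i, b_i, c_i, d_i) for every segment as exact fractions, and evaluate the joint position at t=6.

  seg 0: a=-2 b=-97/42 c=0 d=17/84
  seg 1: a=-5 b=5/42 c=17/14 d=-17/63
  seg 2: a=-1 b=5/42 c=-17/14 d=17/84
S(6) = -53/28

Δ: Δ0=-3/2, Δ1=4/3, Δ2=-3/2
row 1: diag=10, rhs=17; c'=3/10, d'=17/10
row 2: denom=10−3·3/10=91/10; d'=(-17−3·17/10)/(91/10)=-17/7
back: M2=-17/7
back: M1=17/10−3/10·-17/7=17/7
M: M0=0, M1=17/7, M2=-17/7, M3=0
seg 0: a=-2, c=M0/2=0, d=(M1−M0)/(6·2)=17/84, b=Δ0−h0·(2M0+M1)/6=-97/42
seg 1: a=-5, c=M1/2=17/14, d=(M2−M1)/(6·3)=-17/63, b=Δ1−h1·(2M1+M2)/6=5/42
seg 2: a=-1, c=M2/2=-17/14, d=(M3−M2)/(6·2)=17/84, b=Δ2−h2·(2M2+M3)/6=5/42
t_q=6 → seg 2, τ=1; S=-1+5/42·τ+-17/14·τ²+17/84·τ³=-53/28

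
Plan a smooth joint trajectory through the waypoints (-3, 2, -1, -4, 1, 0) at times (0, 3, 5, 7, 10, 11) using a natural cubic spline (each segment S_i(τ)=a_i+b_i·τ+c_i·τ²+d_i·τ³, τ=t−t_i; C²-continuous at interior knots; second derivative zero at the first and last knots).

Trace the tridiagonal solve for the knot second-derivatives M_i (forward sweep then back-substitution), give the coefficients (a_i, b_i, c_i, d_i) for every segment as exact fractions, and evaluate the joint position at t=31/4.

Δ: Δ0=5/3, Δ1=-3/2, Δ2=-3/2, Δ3=5/3, Δ4=-1
row 1: diag=10, rhs=-19; c'=1/5, d'=-19/10
row 2: denom=8−2·1/5=38/5; d'=(0−2·-19/10)/(38/5)=1/2
row 3: denom=10−2·5/19=180/19; d'=(19−2·1/2)/(180/19)=19/10
row 4: denom=8−3·19/60=141/20; d'=(-16−3·19/10)/(141/20)=-434/141
back: M4=-434/141
back: M3=19/10−19/60·-434/141=1216/423
back: M2=1/2−5/19·1216/423=-217/846
back: M1=-19/10−1/5·-217/846=-782/423
M: M0=0, M1=-782/423, M2=-217/846, M3=1216/423, M4=-434/141, M5=0
seg 0: a=-3, c=M0/2=0, d=(M1−M0)/(6·3)=-391/3807, b=Δ0−h0·(2M0+M1)/6=1096/423
seg 1: a=2, c=M1/2=-391/423, d=(M2−M1)/(6·2)=449/3384, b=Δ1−h1·(2M1+M2)/6=-77/423
seg 2: a=-1, c=M2/2=-217/1692, d=(M3−M2)/(6·2)=883/3384, b=Δ2−h2·(2M2+M3)/6=-215/94
seg 3: a=-4, c=M3/2=608/423, d=(M4−M3)/(6·3)=-1259/3807, b=Δ3−h3·(2M3+M4)/6=140/423
seg 4: a=1, c=M4/2=-217/141, d=(M5−M4)/(6·1)=217/423, b=Δ4−h4·(2M4+M5)/6=11/423
t_q=31/4 → seg 3, τ=3/4; S=-4+140/423·τ+608/423·τ²+-1259/3807·τ³=-9273/3008

  seg 0: a=-3 b=1096/423 c=0 d=-391/3807
  seg 1: a=2 b=-77/423 c=-391/423 d=449/3384
  seg 2: a=-1 b=-215/94 c=-217/1692 d=883/3384
  seg 3: a=-4 b=140/423 c=608/423 d=-1259/3807
  seg 4: a=1 b=11/423 c=-217/141 d=217/423
S(31/4) = -9273/3008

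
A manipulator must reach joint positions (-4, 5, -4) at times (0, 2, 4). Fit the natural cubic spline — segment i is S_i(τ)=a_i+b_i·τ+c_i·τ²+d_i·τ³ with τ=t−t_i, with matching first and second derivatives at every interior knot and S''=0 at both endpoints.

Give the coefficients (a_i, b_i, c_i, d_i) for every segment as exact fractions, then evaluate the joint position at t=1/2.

  seg 0: a=-4 b=27/4 c=0 d=-9/16
  seg 1: a=5 b=0 c=-27/8 d=9/16
S(1/2) = -89/128

Δ: Δ0=9/2, Δ1=-9/2
row 1: diag=8, rhs=-54; c'=1/4, d'=-27/4
back: M1=-27/4
M: M0=0, M1=-27/4, M2=0
seg 0: a=-4, c=M0/2=0, d=(M1−M0)/(6·2)=-9/16, b=Δ0−h0·(2M0+M1)/6=27/4
seg 1: a=5, c=M1/2=-27/8, d=(M2−M1)/(6·2)=9/16, b=Δ1−h1·(2M1+M2)/6=0
t_q=1/2 → seg 0, τ=1/2; S=-4+27/4·τ+0·τ²+-9/16·τ³=-89/128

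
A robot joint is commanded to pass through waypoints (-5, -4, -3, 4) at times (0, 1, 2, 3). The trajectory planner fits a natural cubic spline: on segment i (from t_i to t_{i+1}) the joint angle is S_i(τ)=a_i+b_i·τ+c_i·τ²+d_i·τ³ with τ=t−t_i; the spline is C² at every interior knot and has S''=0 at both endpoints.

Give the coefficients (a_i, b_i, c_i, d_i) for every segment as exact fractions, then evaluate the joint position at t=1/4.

Δ: Δ0=1, Δ1=1, Δ2=7
row 1: diag=4, rhs=0; c'=1/4, d'=0
row 2: denom=4−1·1/4=15/4; d'=(36−1·0)/(15/4)=48/5
back: M2=48/5
back: M1=0−1/4·48/5=-12/5
M: M0=0, M1=-12/5, M2=48/5, M3=0
seg 0: a=-5, c=M0/2=0, d=(M1−M0)/(6·1)=-2/5, b=Δ0−h0·(2M0+M1)/6=7/5
seg 1: a=-4, c=M1/2=-6/5, d=(M2−M1)/(6·1)=2, b=Δ1−h1·(2M1+M2)/6=1/5
seg 2: a=-3, c=M2/2=24/5, d=(M3−M2)/(6·1)=-8/5, b=Δ2−h2·(2M2+M3)/6=19/5
t_q=1/4 → seg 0, τ=1/4; S=-5+7/5·τ+0·τ²+-2/5·τ³=-149/32

  seg 0: a=-5 b=7/5 c=0 d=-2/5
  seg 1: a=-4 b=1/5 c=-6/5 d=2
  seg 2: a=-3 b=19/5 c=24/5 d=-8/5
S(1/4) = -149/32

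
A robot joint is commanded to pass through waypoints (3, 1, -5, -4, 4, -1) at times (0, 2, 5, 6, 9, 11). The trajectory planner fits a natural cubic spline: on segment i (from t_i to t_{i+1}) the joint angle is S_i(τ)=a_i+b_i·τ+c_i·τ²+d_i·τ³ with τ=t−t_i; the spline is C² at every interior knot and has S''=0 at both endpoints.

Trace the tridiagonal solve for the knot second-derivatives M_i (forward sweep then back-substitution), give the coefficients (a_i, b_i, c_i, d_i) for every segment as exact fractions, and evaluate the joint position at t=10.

Δ: Δ0=-1, Δ1=-2, Δ2=1, Δ3=8/3, Δ4=-5/2
row 1: diag=10, rhs=-6; c'=3/10, d'=-3/5
row 2: denom=8−3·3/10=71/10; d'=(18−3·-3/5)/(71/10)=198/71
row 3: denom=8−1·10/71=558/71; d'=(10−1·198/71)/(558/71)=256/279
row 4: denom=10−3·71/186=549/62; d'=(-31−3·256/279)/(549/62)=-6278/1647
back: M4=-6278/1647
back: M3=256/279−71/186·-6278/1647=11723/4941
back: M2=198/71−10/71·11723/4941=12128/4941
back: M1=-3/5−3/10·12128/4941=-2201/1647
M: M0=0, M1=-2201/1647, M2=12128/4941, M3=11723/4941, M4=-6278/1647, M5=0
seg 0: a=3, c=M0/2=0, d=(M1−M0)/(6·2)=-2201/19764, b=Δ0−h0·(2M0+M1)/6=-2740/4941
seg 1: a=1, c=M1/2=-2201/3294, d=(M2−M1)/(6·3)=18731/88938, b=Δ1−h1·(2M1+M2)/6=-9343/4941
seg 2: a=-5, c=M2/2=6064/4941, d=(M3−M2)/(6·1)=-5/366, b=Δ2−h2·(2M2+M3)/6=-2111/9882
seg 3: a=-4, c=M3/2=11723/9882, d=(M4−M3)/(6·3)=-30557/88938, b=Δ3−h3·(2M3+M4)/6=10870/4941
seg 4: a=4, c=M4/2=-3139/1647, d=(M5−M4)/(6·2)=3139/9882, b=Δ4−h4·(2M4+M5)/6=407/9882
t_q=10 → seg 4, τ=1; S=4+407/9882·τ+-3139/1647·τ²+3139/9882·τ³=4040/1647

  seg 0: a=3 b=-2740/4941 c=0 d=-2201/19764
  seg 1: a=1 b=-9343/4941 c=-2201/3294 d=18731/88938
  seg 2: a=-5 b=-2111/9882 c=6064/4941 d=-5/366
  seg 3: a=-4 b=10870/4941 c=11723/9882 d=-30557/88938
  seg 4: a=4 b=407/9882 c=-3139/1647 d=3139/9882
S(10) = 4040/1647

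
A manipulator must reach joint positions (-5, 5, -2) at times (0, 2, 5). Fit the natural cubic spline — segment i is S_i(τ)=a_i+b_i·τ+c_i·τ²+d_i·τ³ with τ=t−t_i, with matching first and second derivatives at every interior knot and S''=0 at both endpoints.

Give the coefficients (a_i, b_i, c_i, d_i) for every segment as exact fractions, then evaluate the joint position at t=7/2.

  seg 0: a=-5 b=97/15 c=0 d=-11/30
  seg 1: a=5 b=31/15 c=-11/5 d=11/45
S(7/2) = 159/40

Δ: Δ0=5, Δ1=-7/3
row 1: diag=10, rhs=-44; c'=3/10, d'=-22/5
back: M1=-22/5
M: M0=0, M1=-22/5, M2=0
seg 0: a=-5, c=M0/2=0, d=(M1−M0)/(6·2)=-11/30, b=Δ0−h0·(2M0+M1)/6=97/15
seg 1: a=5, c=M1/2=-11/5, d=(M2−M1)/(6·3)=11/45, b=Δ1−h1·(2M1+M2)/6=31/15
t_q=7/2 → seg 1, τ=3/2; S=5+31/15·τ+-11/5·τ²+11/45·τ³=159/40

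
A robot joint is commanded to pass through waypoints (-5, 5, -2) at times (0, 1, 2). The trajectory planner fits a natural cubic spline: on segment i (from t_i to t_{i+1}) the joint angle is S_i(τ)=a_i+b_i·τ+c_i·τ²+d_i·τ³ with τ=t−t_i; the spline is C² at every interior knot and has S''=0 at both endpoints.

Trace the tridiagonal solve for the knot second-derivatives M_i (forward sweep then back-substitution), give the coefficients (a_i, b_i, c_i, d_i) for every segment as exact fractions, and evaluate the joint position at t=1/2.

Δ: Δ0=10, Δ1=-7
row 1: diag=4, rhs=-102; c'=1/4, d'=-51/2
back: M1=-51/2
M: M0=0, M1=-51/2, M2=0
seg 0: a=-5, c=M0/2=0, d=(M1−M0)/(6·1)=-17/4, b=Δ0−h0·(2M0+M1)/6=57/4
seg 1: a=5, c=M1/2=-51/4, d=(M2−M1)/(6·1)=17/4, b=Δ1−h1·(2M1+M2)/6=3/2
t_q=1/2 → seg 0, τ=1/2; S=-5+57/4·τ+0·τ²+-17/4·τ³=51/32

  seg 0: a=-5 b=57/4 c=0 d=-17/4
  seg 1: a=5 b=3/2 c=-51/4 d=17/4
S(1/2) = 51/32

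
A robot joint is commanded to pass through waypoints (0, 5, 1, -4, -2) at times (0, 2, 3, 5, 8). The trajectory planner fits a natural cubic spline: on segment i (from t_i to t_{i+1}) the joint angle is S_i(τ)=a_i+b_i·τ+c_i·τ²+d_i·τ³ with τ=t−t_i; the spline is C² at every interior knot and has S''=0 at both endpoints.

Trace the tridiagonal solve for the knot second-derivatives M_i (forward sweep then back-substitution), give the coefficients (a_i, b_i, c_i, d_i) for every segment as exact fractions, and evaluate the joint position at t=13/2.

  seg 0: a=0 b=4681/978 c=0 d=-559/978
  seg 1: a=5 b=-2027/978 c=-559/163 d=1469/978
  seg 2: a=1 b=-2164/489 c=351/326 d=-223/3912
  seg 3: a=-4 b=-785/978 c=479/652 d=-479/5868
S(13/2) = -19959/5216

Δ: Δ0=5/2, Δ1=-4, Δ2=-5/2, Δ3=2/3
row 1: diag=6, rhs=-39; c'=1/6, d'=-13/2
row 2: denom=6−1·1/6=35/6; d'=(9−1·-13/2)/(35/6)=93/35
row 3: denom=10−2·12/35=326/35; d'=(19−2·93/35)/(326/35)=479/326
back: M3=479/326
back: M2=93/35−12/35·479/326=351/163
back: M1=-13/2−1/6·351/163=-1118/163
M: M0=0, M1=-1118/163, M2=351/163, M3=479/326, M4=0
seg 0: a=0, c=M0/2=0, d=(M1−M0)/(6·2)=-559/978, b=Δ0−h0·(2M0+M1)/6=4681/978
seg 1: a=5, c=M1/2=-559/163, d=(M2−M1)/(6·1)=1469/978, b=Δ1−h1·(2M1+M2)/6=-2027/978
seg 2: a=1, c=M2/2=351/326, d=(M3−M2)/(6·2)=-223/3912, b=Δ2−h2·(2M2+M3)/6=-2164/489
seg 3: a=-4, c=M3/2=479/652, d=(M4−M3)/(6·3)=-479/5868, b=Δ3−h3·(2M3+M4)/6=-785/978
t_q=13/2 → seg 3, τ=3/2; S=-4+-785/978·τ+479/652·τ²+-479/5868·τ³=-19959/5216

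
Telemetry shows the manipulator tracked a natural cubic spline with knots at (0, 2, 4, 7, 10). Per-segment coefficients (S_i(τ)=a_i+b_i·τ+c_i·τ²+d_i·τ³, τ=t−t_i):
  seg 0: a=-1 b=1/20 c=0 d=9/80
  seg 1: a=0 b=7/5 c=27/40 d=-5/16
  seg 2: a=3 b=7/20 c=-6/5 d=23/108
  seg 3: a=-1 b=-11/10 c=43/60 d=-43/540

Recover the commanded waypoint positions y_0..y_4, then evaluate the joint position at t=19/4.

y_0=-1 y_1=0 y_2=3 y_3=-1 y_4=0
S(19/4) = 3427/1280

y_0 = S_0(0) = a_0 = -1
y_1 = S_1(0) = a_1 = 0
y_2 = S_2(0) = a_2 = 3
y_3 = S_3(0) = a_3 = -1
y_4 = S_3(3) = 0
t_q=19/4 is in segment 2 (τ=3/4); S_2(τ)=3427/1280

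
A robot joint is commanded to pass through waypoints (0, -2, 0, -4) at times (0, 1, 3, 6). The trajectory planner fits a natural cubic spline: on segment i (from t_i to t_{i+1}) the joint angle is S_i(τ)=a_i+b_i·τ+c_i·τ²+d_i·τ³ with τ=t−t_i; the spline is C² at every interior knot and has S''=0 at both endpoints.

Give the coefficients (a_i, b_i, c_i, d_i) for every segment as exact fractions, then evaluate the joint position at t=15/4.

Δ: Δ0=-2, Δ1=1, Δ2=-4/3
row 1: diag=6, rhs=18; c'=1/3, d'=3
row 2: denom=10−2·1/3=28/3; d'=(-14−2·3)/(28/3)=-15/7
back: M2=-15/7
back: M1=3−1/3·-15/7=26/7
M: M0=0, M1=26/7, M2=-15/7, M3=0
seg 0: a=0, c=M0/2=0, d=(M1−M0)/(6·1)=13/21, b=Δ0−h0·(2M0+M1)/6=-55/21
seg 1: a=-2, c=M1/2=13/7, d=(M2−M1)/(6·2)=-41/84, b=Δ1−h1·(2M1+M2)/6=-16/21
seg 2: a=0, c=M2/2=-15/14, d=(M3−M2)/(6·3)=5/42, b=Δ2−h2·(2M2+M3)/6=17/21
t_q=15/4 → seg 2, τ=3/4; S=0+17/21·τ+-15/14·τ²+5/42·τ³=7/128

  seg 0: a=0 b=-55/21 c=0 d=13/21
  seg 1: a=-2 b=-16/21 c=13/7 d=-41/84
  seg 2: a=0 b=17/21 c=-15/14 d=5/42
S(15/4) = 7/128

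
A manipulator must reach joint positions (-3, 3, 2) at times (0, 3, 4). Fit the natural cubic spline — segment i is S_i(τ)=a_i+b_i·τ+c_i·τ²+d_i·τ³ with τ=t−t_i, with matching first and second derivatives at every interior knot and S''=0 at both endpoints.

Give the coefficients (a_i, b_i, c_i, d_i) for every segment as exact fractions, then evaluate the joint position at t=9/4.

Δ: Δ0=2, Δ1=-1
row 1: diag=8, rhs=-18; c'=1/8, d'=-9/4
back: M1=-9/4
M: M0=0, M1=-9/4, M2=0
seg 0: a=-3, c=M0/2=0, d=(M1−M0)/(6·3)=-1/8, b=Δ0−h0·(2M0+M1)/6=25/8
seg 1: a=3, c=M1/2=-9/8, d=(M2−M1)/(6·1)=3/8, b=Δ1−h1·(2M1+M2)/6=-1/4
t_q=9/4 → seg 0, τ=9/4; S=-3+25/8·τ+0·τ²+-1/8·τ³=1335/512

  seg 0: a=-3 b=25/8 c=0 d=-1/8
  seg 1: a=3 b=-1/4 c=-9/8 d=3/8
S(9/4) = 1335/512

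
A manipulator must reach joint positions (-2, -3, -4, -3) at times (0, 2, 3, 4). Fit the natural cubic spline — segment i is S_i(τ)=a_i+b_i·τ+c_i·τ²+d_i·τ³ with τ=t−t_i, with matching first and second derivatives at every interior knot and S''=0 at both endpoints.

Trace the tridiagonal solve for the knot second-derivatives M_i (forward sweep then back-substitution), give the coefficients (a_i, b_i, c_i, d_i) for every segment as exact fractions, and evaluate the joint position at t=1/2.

Δ: Δ0=-1/2, Δ1=-1, Δ2=1
row 1: diag=6, rhs=-3; c'=1/6, d'=-1/2
row 2: denom=4−1·1/6=23/6; d'=(12−1·-1/2)/(23/6)=75/23
back: M2=75/23
back: M1=-1/2−1/6·75/23=-24/23
M: M0=0, M1=-24/23, M2=75/23, M3=0
seg 0: a=-2, c=M0/2=0, d=(M1−M0)/(6·2)=-2/23, b=Δ0−h0·(2M0+M1)/6=-7/46
seg 1: a=-3, c=M1/2=-12/23, d=(M2−M1)/(6·1)=33/46, b=Δ1−h1·(2M1+M2)/6=-55/46
seg 2: a=-4, c=M2/2=75/46, d=(M3−M2)/(6·1)=-25/46, b=Δ2−h2·(2M2+M3)/6=-2/23
t_q=1/2 → seg 0, τ=1/2; S=-2+-7/46·τ+0·τ²+-2/23·τ³=-48/23

  seg 0: a=-2 b=-7/46 c=0 d=-2/23
  seg 1: a=-3 b=-55/46 c=-12/23 d=33/46
  seg 2: a=-4 b=-2/23 c=75/46 d=-25/46
S(1/2) = -48/23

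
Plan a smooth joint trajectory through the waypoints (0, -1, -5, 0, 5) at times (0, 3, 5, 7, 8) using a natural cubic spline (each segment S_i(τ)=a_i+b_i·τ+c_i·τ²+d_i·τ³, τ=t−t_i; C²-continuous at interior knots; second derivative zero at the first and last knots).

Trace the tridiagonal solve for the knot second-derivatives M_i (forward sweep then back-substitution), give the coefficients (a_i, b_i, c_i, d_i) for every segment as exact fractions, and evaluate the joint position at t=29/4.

Δ: Δ0=-1/3, Δ1=-2, Δ2=5/2, Δ3=5
row 1: diag=10, rhs=-10; c'=1/5, d'=-1
row 2: denom=8−2·1/5=38/5; d'=(27−2·-1)/(38/5)=145/38
row 3: denom=6−2·5/19=104/19; d'=(15−2·145/38)/(104/19)=35/26
back: M3=35/26
back: M2=145/38−5/19·35/26=45/13
back: M1=-1−1/5·45/13=-22/13
M: M0=0, M1=-22/13, M2=45/13, M3=35/26, M4=0
seg 0: a=0, c=M0/2=0, d=(M1−M0)/(6·3)=-11/117, b=Δ0−h0·(2M0+M1)/6=20/39
seg 1: a=-1, c=M1/2=-11/13, d=(M2−M1)/(6·2)=67/156, b=Δ1−h1·(2M1+M2)/6=-79/39
seg 2: a=-5, c=M2/2=45/26, d=(M3−M2)/(6·2)=-55/312, b=Δ2−h2·(2M2+M3)/6=-10/39
seg 3: a=0, c=M3/2=35/52, d=(M4−M3)/(6·1)=-35/156, b=Δ3−h3·(2M3+M4)/6=355/78
t_q=29/4 → seg 3, τ=1/4; S=0+355/78·τ+35/52·τ²+-35/156·τ³=3915/3328

  seg 0: a=0 b=20/39 c=0 d=-11/117
  seg 1: a=-1 b=-79/39 c=-11/13 d=67/156
  seg 2: a=-5 b=-10/39 c=45/26 d=-55/312
  seg 3: a=0 b=355/78 c=35/52 d=-35/156
S(29/4) = 3915/3328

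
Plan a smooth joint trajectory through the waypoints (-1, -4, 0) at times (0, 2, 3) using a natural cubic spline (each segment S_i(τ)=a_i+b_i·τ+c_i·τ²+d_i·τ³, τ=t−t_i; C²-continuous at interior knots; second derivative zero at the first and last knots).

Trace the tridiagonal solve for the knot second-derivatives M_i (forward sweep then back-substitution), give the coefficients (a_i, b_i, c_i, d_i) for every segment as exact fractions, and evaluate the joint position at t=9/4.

  seg 0: a=-1 b=-10/3 c=0 d=11/24
  seg 1: a=-4 b=13/6 c=11/4 d=-11/12
S(9/4) = -845/256

Δ: Δ0=-3/2, Δ1=4
row 1: diag=6, rhs=33; c'=1/6, d'=11/2
back: M1=11/2
M: M0=0, M1=11/2, M2=0
seg 0: a=-1, c=M0/2=0, d=(M1−M0)/(6·2)=11/24, b=Δ0−h0·(2M0+M1)/6=-10/3
seg 1: a=-4, c=M1/2=11/4, d=(M2−M1)/(6·1)=-11/12, b=Δ1−h1·(2M1+M2)/6=13/6
t_q=9/4 → seg 1, τ=1/4; S=-4+13/6·τ+11/4·τ²+-11/12·τ³=-845/256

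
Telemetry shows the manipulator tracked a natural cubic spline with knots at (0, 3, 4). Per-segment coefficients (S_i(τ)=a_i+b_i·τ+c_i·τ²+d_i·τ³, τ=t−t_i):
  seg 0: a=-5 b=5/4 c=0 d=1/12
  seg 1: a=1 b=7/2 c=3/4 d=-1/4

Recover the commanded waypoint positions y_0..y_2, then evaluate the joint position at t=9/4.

y_0=-5 y_1=1 y_2=5
S(9/4) = -317/256

y_0 = S_0(0) = a_0 = -5
y_1 = S_1(0) = a_1 = 1
y_2 = S_1(1) = 5
t_q=9/4 is in segment 0 (τ=9/4); S_0(τ)=-317/256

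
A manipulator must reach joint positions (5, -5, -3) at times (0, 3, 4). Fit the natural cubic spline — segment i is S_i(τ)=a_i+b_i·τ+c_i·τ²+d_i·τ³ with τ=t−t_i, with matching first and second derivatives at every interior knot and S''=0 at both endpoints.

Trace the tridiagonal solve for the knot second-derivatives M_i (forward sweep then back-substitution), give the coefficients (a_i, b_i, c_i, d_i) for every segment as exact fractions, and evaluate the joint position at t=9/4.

  seg 0: a=5 b=-16/3 c=0 d=2/9
  seg 1: a=-5 b=2/3 c=2 d=-2/3
S(9/4) = -143/32

Δ: Δ0=-10/3, Δ1=2
row 1: diag=8, rhs=32; c'=1/8, d'=4
back: M1=4
M: M0=0, M1=4, M2=0
seg 0: a=5, c=M0/2=0, d=(M1−M0)/(6·3)=2/9, b=Δ0−h0·(2M0+M1)/6=-16/3
seg 1: a=-5, c=M1/2=2, d=(M2−M1)/(6·1)=-2/3, b=Δ1−h1·(2M1+M2)/6=2/3
t_q=9/4 → seg 0, τ=9/4; S=5+-16/3·τ+0·τ²+2/9·τ³=-143/32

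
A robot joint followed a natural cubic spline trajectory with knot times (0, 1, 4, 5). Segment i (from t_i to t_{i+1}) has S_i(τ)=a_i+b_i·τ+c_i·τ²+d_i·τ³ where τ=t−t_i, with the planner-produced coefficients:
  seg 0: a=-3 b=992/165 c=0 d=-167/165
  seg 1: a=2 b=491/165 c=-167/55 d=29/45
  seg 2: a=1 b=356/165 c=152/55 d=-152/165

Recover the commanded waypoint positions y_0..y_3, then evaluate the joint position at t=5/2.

y_0 = S_0(0) = a_0 = -3
y_1 = S_1(0) = a_1 = 2
y_2 = S_2(0) = a_2 = 1
y_3 = S_2(1) = 5
t_q=5/2 is in segment 1 (τ=3/2); S_1(τ)=159/88

y_0=-3 y_1=2 y_2=1 y_3=5
S(5/2) = 159/88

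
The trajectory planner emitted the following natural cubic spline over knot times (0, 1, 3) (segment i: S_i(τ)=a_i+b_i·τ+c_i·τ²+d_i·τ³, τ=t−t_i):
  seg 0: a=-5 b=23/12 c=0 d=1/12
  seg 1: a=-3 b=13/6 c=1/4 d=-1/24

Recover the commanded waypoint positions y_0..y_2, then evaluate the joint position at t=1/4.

y_0=-5 y_1=-3 y_2=2
S(1/4) = -1157/256

y_0 = S_0(0) = a_0 = -5
y_1 = S_1(0) = a_1 = -3
y_2 = S_1(2) = 2
t_q=1/4 is in segment 0 (τ=1/4); S_0(τ)=-1157/256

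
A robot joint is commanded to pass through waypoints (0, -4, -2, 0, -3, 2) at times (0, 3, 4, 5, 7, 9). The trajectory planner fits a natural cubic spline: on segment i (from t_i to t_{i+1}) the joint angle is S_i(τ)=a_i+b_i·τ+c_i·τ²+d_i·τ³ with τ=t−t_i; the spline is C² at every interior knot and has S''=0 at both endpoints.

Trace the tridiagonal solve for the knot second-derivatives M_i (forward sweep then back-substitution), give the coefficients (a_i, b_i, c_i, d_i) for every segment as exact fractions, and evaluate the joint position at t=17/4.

  seg 0: a=0 b=-2479/975 c=0 d=131/975
  seg 1: a=-4 b=1058/975 c=393/325 d=-287/975
  seg 2: a=-2 b=511/195 c=106/325 d=-71/75
  seg 3: a=0 b=422/975 c=-817/325 d=1207/1560
  seg 4: a=-3 b=-659/1950 c=2767/1300 d=-2767/7800
S(17/4) = -27857/20800

Δ: Δ0=-4/3, Δ1=2, Δ2=2, Δ3=-3/2, Δ4=5/2
row 1: diag=8, rhs=20; c'=1/8, d'=5/2
row 2: denom=4−1·1/8=31/8; d'=(0−1·5/2)/(31/8)=-20/31
row 3: denom=6−1·8/31=178/31; d'=(-21−1·-20/31)/(178/31)=-631/178
row 4: denom=8−2·31/89=650/89; d'=(24−2·-631/178)/(650/89)=2767/650
back: M4=2767/650
back: M3=-631/178−31/89·2767/650=-1634/325
back: M2=-20/31−8/31·-1634/325=212/325
back: M1=5/2−1/8·212/325=786/325
M: M0=0, M1=786/325, M2=212/325, M3=-1634/325, M4=2767/650, M5=0
seg 0: a=0, c=M0/2=0, d=(M1−M0)/(6·3)=131/975, b=Δ0−h0·(2M0+M1)/6=-2479/975
seg 1: a=-4, c=M1/2=393/325, d=(M2−M1)/(6·1)=-287/975, b=Δ1−h1·(2M1+M2)/6=1058/975
seg 2: a=-2, c=M2/2=106/325, d=(M3−M2)/(6·1)=-71/75, b=Δ2−h2·(2M2+M3)/6=511/195
seg 3: a=0, c=M3/2=-817/325, d=(M4−M3)/(6·2)=1207/1560, b=Δ3−h3·(2M3+M4)/6=422/975
seg 4: a=-3, c=M4/2=2767/1300, d=(M5−M4)/(6·2)=-2767/7800, b=Δ4−h4·(2M4+M5)/6=-659/1950
t_q=17/4 → seg 2, τ=1/4; S=-2+511/195·τ+106/325·τ²+-71/75·τ³=-27857/20800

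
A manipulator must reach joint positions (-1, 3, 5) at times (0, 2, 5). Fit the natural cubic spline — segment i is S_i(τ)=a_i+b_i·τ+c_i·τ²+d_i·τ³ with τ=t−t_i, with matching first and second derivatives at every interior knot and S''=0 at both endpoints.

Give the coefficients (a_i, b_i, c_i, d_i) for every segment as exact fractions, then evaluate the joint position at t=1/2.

Δ: Δ0=2, Δ1=2/3
row 1: diag=10, rhs=-8; c'=3/10, d'=-4/5
back: M1=-4/5
M: M0=0, M1=-4/5, M2=0
seg 0: a=-1, c=M0/2=0, d=(M1−M0)/(6·2)=-1/15, b=Δ0−h0·(2M0+M1)/6=34/15
seg 1: a=3, c=M1/2=-2/5, d=(M2−M1)/(6·3)=2/45, b=Δ1−h1·(2M1+M2)/6=22/15
t_q=1/2 → seg 0, τ=1/2; S=-1+34/15·τ+0·τ²+-1/15·τ³=1/8

  seg 0: a=-1 b=34/15 c=0 d=-1/15
  seg 1: a=3 b=22/15 c=-2/5 d=2/45
S(1/2) = 1/8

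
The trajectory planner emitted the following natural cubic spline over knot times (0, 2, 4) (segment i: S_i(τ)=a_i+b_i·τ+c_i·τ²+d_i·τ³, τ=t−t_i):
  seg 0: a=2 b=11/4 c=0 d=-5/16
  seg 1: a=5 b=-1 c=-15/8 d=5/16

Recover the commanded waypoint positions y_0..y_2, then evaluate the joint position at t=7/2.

y_0=2 y_1=5 y_2=-2
S(7/2) = 43/128

y_0 = S_0(0) = a_0 = 2
y_1 = S_1(0) = a_1 = 5
y_2 = S_1(2) = -2
t_q=7/2 is in segment 1 (τ=3/2); S_1(τ)=43/128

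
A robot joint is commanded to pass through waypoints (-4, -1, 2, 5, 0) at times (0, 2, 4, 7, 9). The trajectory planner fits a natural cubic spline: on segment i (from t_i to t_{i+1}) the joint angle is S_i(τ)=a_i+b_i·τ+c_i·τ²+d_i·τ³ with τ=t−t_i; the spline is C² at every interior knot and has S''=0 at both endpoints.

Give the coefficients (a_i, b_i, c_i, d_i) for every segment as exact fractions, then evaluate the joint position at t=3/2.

Δ: Δ0=3/2, Δ1=3/2, Δ2=1, Δ3=-5/2
row 1: diag=8, rhs=0; c'=1/4, d'=0
row 2: denom=10−2·1/4=19/2; d'=(-3−2·0)/(19/2)=-6/19
row 3: denom=10−3·6/19=172/19; d'=(-21−3·-6/19)/(172/19)=-381/172
back: M3=-381/172
back: M2=-6/19−6/19·-381/172=33/86
back: M1=0−1/4·33/86=-33/344
M: M0=0, M1=-33/344, M2=33/86, M3=-381/172, M4=0
seg 0: a=-4, c=M0/2=0, d=(M1−M0)/(6·2)=-11/1376, b=Δ0−h0·(2M0+M1)/6=527/344
seg 1: a=-1, c=M1/2=-33/688, d=(M2−M1)/(6·2)=55/1376, b=Δ1−h1·(2M1+M2)/6=247/172
seg 2: a=2, c=M2/2=33/172, d=(M3−M2)/(6·3)=-149/1032, b=Δ2−h2·(2M2+M3)/6=593/344
seg 3: a=5, c=M3/2=-381/344, d=(M4−M3)/(6·2)=127/688, b=Δ3−h3·(2M3+M4)/6=-44/43
t_q=3/2 → seg 0, τ=3/2; S=-4+527/344·τ+0·τ²+-11/1376·τ³=-19033/11008

  seg 0: a=-4 b=527/344 c=0 d=-11/1376
  seg 1: a=-1 b=247/172 c=-33/688 d=55/1376
  seg 2: a=2 b=593/344 c=33/172 d=-149/1032
  seg 3: a=5 b=-44/43 c=-381/344 d=127/688
S(3/2) = -19033/11008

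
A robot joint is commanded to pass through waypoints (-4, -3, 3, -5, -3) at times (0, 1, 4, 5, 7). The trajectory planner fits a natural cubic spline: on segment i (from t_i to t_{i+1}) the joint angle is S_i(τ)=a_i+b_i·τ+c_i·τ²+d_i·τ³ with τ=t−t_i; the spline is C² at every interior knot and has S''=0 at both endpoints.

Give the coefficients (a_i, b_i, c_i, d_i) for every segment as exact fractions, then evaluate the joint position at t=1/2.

  seg 0: a=-4 b=34/161 c=0 d=127/161
  seg 1: a=-3 b=415/161 c=381/161 d=-412/483
  seg 2: a=3 b=-1007/161 c=-855/161 d=82/23
  seg 3: a=-5 b=-995/161 c=867/161 d=-289/322
S(1/2) = -4889/1288

Δ: Δ0=1, Δ1=2, Δ2=-8, Δ3=1
row 1: diag=8, rhs=6; c'=3/8, d'=3/4
row 2: denom=8−3·3/8=55/8; d'=(-60−3·3/4)/(55/8)=-498/55
row 3: denom=6−1·8/55=322/55; d'=(54−1·-498/55)/(322/55)=1734/161
back: M3=1734/161
back: M2=-498/55−8/55·1734/161=-1710/161
back: M1=3/4−3/8·-1710/161=762/161
M: M0=0, M1=762/161, M2=-1710/161, M3=1734/161, M4=0
seg 0: a=-4, c=M0/2=0, d=(M1−M0)/(6·1)=127/161, b=Δ0−h0·(2M0+M1)/6=34/161
seg 1: a=-3, c=M1/2=381/161, d=(M2−M1)/(6·3)=-412/483, b=Δ1−h1·(2M1+M2)/6=415/161
seg 2: a=3, c=M2/2=-855/161, d=(M3−M2)/(6·1)=82/23, b=Δ2−h2·(2M2+M3)/6=-1007/161
seg 3: a=-5, c=M3/2=867/161, d=(M4−M3)/(6·2)=-289/322, b=Δ3−h3·(2M3+M4)/6=-995/161
t_q=1/2 → seg 0, τ=1/2; S=-4+34/161·τ+0·τ²+127/161·τ³=-4889/1288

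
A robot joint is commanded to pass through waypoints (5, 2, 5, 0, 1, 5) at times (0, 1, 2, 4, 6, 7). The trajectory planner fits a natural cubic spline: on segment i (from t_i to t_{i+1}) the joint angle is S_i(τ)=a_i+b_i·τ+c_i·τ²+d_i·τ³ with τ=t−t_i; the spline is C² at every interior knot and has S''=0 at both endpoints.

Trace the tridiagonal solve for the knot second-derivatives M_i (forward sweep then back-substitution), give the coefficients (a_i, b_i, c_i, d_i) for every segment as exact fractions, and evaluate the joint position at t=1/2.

Δ: Δ0=-3, Δ1=3, Δ2=-5/2, Δ3=1/2, Δ4=4
row 1: diag=4, rhs=36; c'=1/4, d'=9
row 2: denom=6−1·1/4=23/4; d'=(-33−1·9)/(23/4)=-168/23
row 3: denom=8−2·8/23=168/23; d'=(18−2·-168/23)/(168/23)=125/28
row 4: denom=6−2·23/84=229/42; d'=(21−2·125/28)/(229/42)=507/229
back: M4=507/229
back: M3=125/28−23/84·507/229=1767/458
back: M2=-168/23−8/23·1767/458=-1980/229
back: M1=9−1/4·-1980/229=2556/229
M: M0=0, M1=2556/229, M2=-1980/229, M3=1767/458, M4=507/229, M5=0
seg 0: a=5, c=M0/2=0, d=(M1−M0)/(6·1)=426/229, b=Δ0−h0·(2M0+M1)/6=-1113/229
seg 1: a=2, c=M1/2=1278/229, d=(M2−M1)/(6·1)=-756/229, b=Δ1−h1·(2M1+M2)/6=165/229
seg 2: a=5, c=M2/2=-990/229, d=(M3−M2)/(6·2)=1909/1832, b=Δ2−h2·(2M2+M3)/6=453/229
seg 3: a=0, c=M3/2=1767/916, d=(M4−M3)/(6·2)=-251/1832, b=Δ3−h3·(2M3+M4)/6=-1287/458
seg 4: a=1, c=M4/2=507/458, d=(M5−M4)/(6·1)=-169/458, b=Δ4−h4·(2M4+M5)/6=747/229
t_q=1/2 → seg 0, τ=1/2; S=5+-1113/229·τ+0·τ²+426/229·τ³=2567/916

  seg 0: a=5 b=-1113/229 c=0 d=426/229
  seg 1: a=2 b=165/229 c=1278/229 d=-756/229
  seg 2: a=5 b=453/229 c=-990/229 d=1909/1832
  seg 3: a=0 b=-1287/458 c=1767/916 d=-251/1832
  seg 4: a=1 b=747/229 c=507/458 d=-169/458
S(1/2) = 2567/916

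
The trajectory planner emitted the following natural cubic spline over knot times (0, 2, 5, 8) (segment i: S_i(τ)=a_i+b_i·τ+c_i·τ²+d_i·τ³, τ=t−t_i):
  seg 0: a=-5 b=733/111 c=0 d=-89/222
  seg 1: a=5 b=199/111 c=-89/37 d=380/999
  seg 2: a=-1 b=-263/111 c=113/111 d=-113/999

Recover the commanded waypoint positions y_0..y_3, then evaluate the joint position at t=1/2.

y_0=-5 y_1=5 y_2=-1 y_3=-2
S(1/2) = -1035/592

y_0 = S_0(0) = a_0 = -5
y_1 = S_1(0) = a_1 = 5
y_2 = S_2(0) = a_2 = -1
y_3 = S_2(3) = -2
t_q=1/2 is in segment 0 (τ=1/2); S_0(τ)=-1035/592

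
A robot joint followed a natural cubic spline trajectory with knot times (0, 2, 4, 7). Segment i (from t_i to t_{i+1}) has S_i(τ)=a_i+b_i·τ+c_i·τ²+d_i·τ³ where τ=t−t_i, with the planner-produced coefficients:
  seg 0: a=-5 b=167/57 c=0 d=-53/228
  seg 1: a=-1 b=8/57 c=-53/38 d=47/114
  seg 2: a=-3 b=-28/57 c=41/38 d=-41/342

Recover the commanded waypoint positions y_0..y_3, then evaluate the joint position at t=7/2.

y_0=-5 y_1=-1 y_2=-3 y_3=2
S(7/2) = -771/304

y_0 = S_0(0) = a_0 = -5
y_1 = S_1(0) = a_1 = -1
y_2 = S_2(0) = a_2 = -3
y_3 = S_2(3) = 2
t_q=7/2 is in segment 1 (τ=3/2); S_1(τ)=-771/304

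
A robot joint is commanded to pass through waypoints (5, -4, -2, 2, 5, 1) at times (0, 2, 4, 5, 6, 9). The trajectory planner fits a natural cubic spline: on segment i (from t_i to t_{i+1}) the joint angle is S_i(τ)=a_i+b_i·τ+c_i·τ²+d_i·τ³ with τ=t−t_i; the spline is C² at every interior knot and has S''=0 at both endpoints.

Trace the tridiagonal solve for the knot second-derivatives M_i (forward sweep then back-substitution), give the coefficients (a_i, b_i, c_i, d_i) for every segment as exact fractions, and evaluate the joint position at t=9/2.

Δ: Δ0=-9/2, Δ1=1, Δ2=4, Δ3=3, Δ4=-4/3
row 1: diag=8, rhs=33; c'=1/4, d'=33/8
row 2: denom=6−2·1/4=11/2; d'=(18−2·33/8)/(11/2)=39/22
row 3: denom=4−1·2/11=42/11; d'=(-6−1·39/22)/(42/11)=-57/28
row 4: denom=8−1·11/42=325/42; d'=(-26−1·-57/28)/(325/42)=-2013/650
back: M4=-2013/650
back: M3=-57/28−11/42·-2013/650=-398/325
back: M2=39/22−2/11·-398/325=1297/650
back: M1=33/8−1/4·1297/650=2357/650
M: M0=0, M1=2357/650, M2=1297/650, M3=-398/325, M4=-2013/650, M5=0
seg 0: a=5, c=M0/2=0, d=(M1−M0)/(6·2)=2357/7800, b=Δ0−h0·(2M0+M1)/6=-5566/975
seg 1: a=-4, c=M1/2=2357/1300, d=(M2−M1)/(6·2)=-53/390, b=Δ1−h1·(2M1+M2)/6=-4061/1950
seg 2: a=-2, c=M2/2=1297/1300, d=(M3−M2)/(6·1)=-161/300, b=Δ2−h2·(2M2+M3)/6=6901/1950
seg 3: a=2, c=M3/2=-199/325, d=(M4−M3)/(6·1)=-1217/3900, b=Δ3−h3·(2M3+M4)/6=3061/780
seg 4: a=5, c=M4/2=-2013/1300, d=(M5−M4)/(6·3)=671/3900, b=Δ4−h4·(2M4+M5)/6=3439/1950
t_q=9/2 → seg 2, τ=1/2; S=-2+6901/1950·τ+1297/1300·τ²+-161/300·τ³=-501/10400

  seg 0: a=5 b=-5566/975 c=0 d=2357/7800
  seg 1: a=-4 b=-4061/1950 c=2357/1300 d=-53/390
  seg 2: a=-2 b=6901/1950 c=1297/1300 d=-161/300
  seg 3: a=2 b=3061/780 c=-199/325 d=-1217/3900
  seg 4: a=5 b=3439/1950 c=-2013/1300 d=671/3900
S(9/2) = -501/10400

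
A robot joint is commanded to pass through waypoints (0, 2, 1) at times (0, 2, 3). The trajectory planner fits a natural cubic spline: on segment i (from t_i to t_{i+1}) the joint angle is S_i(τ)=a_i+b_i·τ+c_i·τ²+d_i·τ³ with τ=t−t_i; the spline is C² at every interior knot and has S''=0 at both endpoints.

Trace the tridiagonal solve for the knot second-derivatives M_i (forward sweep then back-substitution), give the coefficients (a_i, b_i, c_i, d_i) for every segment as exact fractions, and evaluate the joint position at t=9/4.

Δ: Δ0=1, Δ1=-1
row 1: diag=6, rhs=-12; c'=1/6, d'=-2
back: M1=-2
M: M0=0, M1=-2, M2=0
seg 0: a=0, c=M0/2=0, d=(M1−M0)/(6·2)=-1/6, b=Δ0−h0·(2M0+M1)/6=5/3
seg 1: a=2, c=M1/2=-1, d=(M2−M1)/(6·1)=1/3, b=Δ1−h1·(2M1+M2)/6=-1/3
t_q=9/4 → seg 1, τ=1/4; S=2+-1/3·τ+-1·τ²+1/3·τ³=119/64

  seg 0: a=0 b=5/3 c=0 d=-1/6
  seg 1: a=2 b=-1/3 c=-1 d=1/3
S(9/4) = 119/64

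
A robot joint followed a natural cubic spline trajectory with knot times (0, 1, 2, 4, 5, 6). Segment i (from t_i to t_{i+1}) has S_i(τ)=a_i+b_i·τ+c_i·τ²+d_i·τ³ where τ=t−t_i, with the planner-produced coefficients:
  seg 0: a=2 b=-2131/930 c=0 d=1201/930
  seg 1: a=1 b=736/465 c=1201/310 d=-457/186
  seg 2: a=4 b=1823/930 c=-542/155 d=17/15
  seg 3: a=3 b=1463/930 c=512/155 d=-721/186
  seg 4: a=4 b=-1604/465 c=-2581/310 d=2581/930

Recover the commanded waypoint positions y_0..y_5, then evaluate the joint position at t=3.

y_0=2 y_1=1 y_2=4 y_3=3 y_4=4 y_5=-5
S(3) = 223/62

y_0 = S_0(0) = a_0 = 2
y_1 = S_1(0) = a_1 = 1
y_2 = S_2(0) = a_2 = 4
y_3 = S_3(0) = a_3 = 3
y_4 = S_4(0) = a_4 = 4
y_5 = S_4(1) = -5
t_q=3 is in segment 2 (τ=1); S_2(τ)=223/62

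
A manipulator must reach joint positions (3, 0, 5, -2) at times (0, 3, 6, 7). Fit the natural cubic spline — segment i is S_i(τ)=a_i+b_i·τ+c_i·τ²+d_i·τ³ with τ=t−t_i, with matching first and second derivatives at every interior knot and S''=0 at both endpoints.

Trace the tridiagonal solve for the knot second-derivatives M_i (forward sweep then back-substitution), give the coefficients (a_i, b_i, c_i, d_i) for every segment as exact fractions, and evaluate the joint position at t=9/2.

  seg 0: a=3 b=-229/87 c=0 d=142/783
  seg 1: a=0 b=197/87 c=142/87 d=-478/783
  seg 2: a=5 b=-385/87 c=-112/29 d=112/87
S(9/2) = 581/116

Δ: Δ0=-1, Δ1=5/3, Δ2=-7
row 1: diag=12, rhs=16; c'=1/4, d'=4/3
row 2: denom=8−3·1/4=29/4; d'=(-52−3·4/3)/(29/4)=-224/29
back: M2=-224/29
back: M1=4/3−1/4·-224/29=284/87
M: M0=0, M1=284/87, M2=-224/29, M3=0
seg 0: a=3, c=M0/2=0, d=(M1−M0)/(6·3)=142/783, b=Δ0−h0·(2M0+M1)/6=-229/87
seg 1: a=0, c=M1/2=142/87, d=(M2−M1)/(6·3)=-478/783, b=Δ1−h1·(2M1+M2)/6=197/87
seg 2: a=5, c=M2/2=-112/29, d=(M3−M2)/(6·1)=112/87, b=Δ2−h2·(2M2+M3)/6=-385/87
t_q=9/2 → seg 1, τ=3/2; S=0+197/87·τ+142/87·τ²+-478/783·τ³=581/116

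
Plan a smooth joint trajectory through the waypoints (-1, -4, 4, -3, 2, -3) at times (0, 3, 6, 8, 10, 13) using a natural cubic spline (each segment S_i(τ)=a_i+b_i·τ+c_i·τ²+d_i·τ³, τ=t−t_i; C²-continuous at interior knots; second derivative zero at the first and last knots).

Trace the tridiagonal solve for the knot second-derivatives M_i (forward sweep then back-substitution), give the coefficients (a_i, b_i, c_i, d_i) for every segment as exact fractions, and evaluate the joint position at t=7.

  seg 0: a=-1 b=-1777/663 c=0 d=1114/5967
  seg 1: a=-4 b=1565/663 c=1114/663 d=-3139/5967
  seg 2: a=4 b=-1168/663 c=-675/221 d=5795/5304
  seg 3: a=-3 b=-1151/1326 c=3095/884 d=-4819/5304
  seg 4: a=2 b=1481/663 c=-431/221 d=431/1989
S(7) = 489/1768

Δ: Δ0=-1, Δ1=8/3, Δ2=-7/2, Δ3=5/2, Δ4=-5/3
row 1: diag=12, rhs=22; c'=1/4, d'=11/6
row 2: denom=10−3·1/4=37/4; d'=(-37−3·11/6)/(37/4)=-170/37
row 3: denom=8−2·8/37=280/37; d'=(36−2·-170/37)/(280/37)=209/35
row 4: denom=10−2·37/140=663/70; d'=(-25−2·209/35)/(663/70)=-862/221
back: M4=-862/221
back: M3=209/35−37/140·-862/221=3095/442
back: M2=-170/37−8/37·3095/442=-1350/221
back: M1=11/6−1/4·-1350/221=2228/663
M: M0=0, M1=2228/663, M2=-1350/221, M3=3095/442, M4=-862/221, M5=0
seg 0: a=-1, c=M0/2=0, d=(M1−M0)/(6·3)=1114/5967, b=Δ0−h0·(2M0+M1)/6=-1777/663
seg 1: a=-4, c=M1/2=1114/663, d=(M2−M1)/(6·3)=-3139/5967, b=Δ1−h1·(2M1+M2)/6=1565/663
seg 2: a=4, c=M2/2=-675/221, d=(M3−M2)/(6·2)=5795/5304, b=Δ2−h2·(2M2+M3)/6=-1168/663
seg 3: a=-3, c=M3/2=3095/884, d=(M4−M3)/(6·2)=-4819/5304, b=Δ3−h3·(2M3+M4)/6=-1151/1326
seg 4: a=2, c=M4/2=-431/221, d=(M5−M4)/(6·3)=431/1989, b=Δ4−h4·(2M4+M5)/6=1481/663
t_q=7 → seg 2, τ=1; S=4+-1168/663·τ+-675/221·τ²+5795/5304·τ³=489/1768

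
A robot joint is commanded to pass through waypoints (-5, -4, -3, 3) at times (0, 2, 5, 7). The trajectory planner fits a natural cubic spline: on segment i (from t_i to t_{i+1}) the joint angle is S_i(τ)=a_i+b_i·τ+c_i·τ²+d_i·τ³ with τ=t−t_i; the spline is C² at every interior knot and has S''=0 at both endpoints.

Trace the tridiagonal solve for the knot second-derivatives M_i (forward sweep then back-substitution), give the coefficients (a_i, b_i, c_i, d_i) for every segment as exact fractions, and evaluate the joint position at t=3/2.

  seg 0: a=-5 b=389/546 c=0 d=-29/546
  seg 1: a=-4 b=41/546 c=-29/91 d=17/126
  seg 2: a=-3 b=493/273 c=163/182 d=-163/1092
S(3/2) = -855/208

Δ: Δ0=1/2, Δ1=1/3, Δ2=3
row 1: diag=10, rhs=-1; c'=3/10, d'=-1/10
row 2: denom=10−3·3/10=91/10; d'=(16−3·-1/10)/(91/10)=163/91
back: M2=163/91
back: M1=-1/10−3/10·163/91=-58/91
M: M0=0, M1=-58/91, M2=163/91, M3=0
seg 0: a=-5, c=M0/2=0, d=(M1−M0)/(6·2)=-29/546, b=Δ0−h0·(2M0+M1)/6=389/546
seg 1: a=-4, c=M1/2=-29/91, d=(M2−M1)/(6·3)=17/126, b=Δ1−h1·(2M1+M2)/6=41/546
seg 2: a=-3, c=M2/2=163/182, d=(M3−M2)/(6·2)=-163/1092, b=Δ2−h2·(2M2+M3)/6=493/273
t_q=3/2 → seg 0, τ=3/2; S=-5+389/546·τ+0·τ²+-29/546·τ³=-855/208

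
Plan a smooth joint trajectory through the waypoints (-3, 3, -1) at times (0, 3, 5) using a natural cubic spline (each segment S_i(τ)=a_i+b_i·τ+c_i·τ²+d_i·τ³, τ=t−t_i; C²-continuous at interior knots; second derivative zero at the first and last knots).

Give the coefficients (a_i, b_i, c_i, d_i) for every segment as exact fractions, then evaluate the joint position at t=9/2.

  seg 0: a=-3 b=16/5 c=0 d=-2/15
  seg 1: a=3 b=-2/5 c=-6/5 d=1/5
S(9/2) = 3/8

Δ: Δ0=2, Δ1=-2
row 1: diag=10, rhs=-24; c'=1/5, d'=-12/5
back: M1=-12/5
M: M0=0, M1=-12/5, M2=0
seg 0: a=-3, c=M0/2=0, d=(M1−M0)/(6·3)=-2/15, b=Δ0−h0·(2M0+M1)/6=16/5
seg 1: a=3, c=M1/2=-6/5, d=(M2−M1)/(6·2)=1/5, b=Δ1−h1·(2M1+M2)/6=-2/5
t_q=9/2 → seg 1, τ=3/2; S=3+-2/5·τ+-6/5·τ²+1/5·τ³=3/8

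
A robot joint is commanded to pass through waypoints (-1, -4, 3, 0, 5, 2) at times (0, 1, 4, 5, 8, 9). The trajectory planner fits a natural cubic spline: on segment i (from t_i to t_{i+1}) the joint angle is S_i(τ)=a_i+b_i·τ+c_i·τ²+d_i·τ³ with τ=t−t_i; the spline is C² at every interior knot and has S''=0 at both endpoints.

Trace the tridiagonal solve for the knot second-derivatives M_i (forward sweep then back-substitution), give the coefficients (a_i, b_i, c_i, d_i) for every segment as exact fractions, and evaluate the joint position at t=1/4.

  seg 0: a=-1 b=-12221/2961 c=0 d=3338/2961
  seg 1: a=-4 b=-2207/2961 c=3338/987 d=-20926/26649
  seg 2: a=3 b=-4901/2961 c=-10912/2961 d=110/47
  seg 3: a=0 b=-5935/2961 c=9878/2961 d=-18764/26649
  seg 4: a=5 b=-2959/2961 c=-2962/987 d=2962/2961
S(1/4) = -63617/31584

Δ: Δ0=-3, Δ1=7/3, Δ2=-3, Δ3=5/3, Δ4=-3
row 1: diag=8, rhs=32; c'=3/8, d'=4
row 2: denom=8−3·3/8=55/8; d'=(-32−3·4)/(55/8)=-32/5
row 3: denom=8−1·8/55=432/55; d'=(28−1·-32/5)/(432/55)=473/108
row 4: denom=8−3·55/144=329/48; d'=(-28−3·473/108)/(329/48)=-5924/987
back: M4=-5924/987
back: M3=473/108−55/144·-5924/987=19756/2961
back: M2=-32/5−8/55·19756/2961=-21824/2961
back: M1=4−3/8·-21824/2961=6676/987
M: M0=0, M1=6676/987, M2=-21824/2961, M3=19756/2961, M4=-5924/987, M5=0
seg 0: a=-1, c=M0/2=0, d=(M1−M0)/(6·1)=3338/2961, b=Δ0−h0·(2M0+M1)/6=-12221/2961
seg 1: a=-4, c=M1/2=3338/987, d=(M2−M1)/(6·3)=-20926/26649, b=Δ1−h1·(2M1+M2)/6=-2207/2961
seg 2: a=3, c=M2/2=-10912/2961, d=(M3−M2)/(6·1)=110/47, b=Δ2−h2·(2M2+M3)/6=-4901/2961
seg 3: a=0, c=M3/2=9878/2961, d=(M4−M3)/(6·3)=-18764/26649, b=Δ3−h3·(2M3+M4)/6=-5935/2961
seg 4: a=5, c=M4/2=-2962/987, d=(M5−M4)/(6·1)=2962/2961, b=Δ4−h4·(2M4+M5)/6=-2959/2961
t_q=1/4 → seg 0, τ=1/4; S=-1+-12221/2961·τ+0·τ²+3338/2961·τ³=-63617/31584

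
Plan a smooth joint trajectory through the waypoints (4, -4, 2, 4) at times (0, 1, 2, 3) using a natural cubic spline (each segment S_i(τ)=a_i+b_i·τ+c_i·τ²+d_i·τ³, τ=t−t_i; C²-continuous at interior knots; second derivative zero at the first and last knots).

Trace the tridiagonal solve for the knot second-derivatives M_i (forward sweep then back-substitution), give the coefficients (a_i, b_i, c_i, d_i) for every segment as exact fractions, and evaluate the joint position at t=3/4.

  seg 0: a=4 b=-12 c=0 d=4
  seg 1: a=-4 b=0 c=12 d=-6
  seg 2: a=2 b=6 c=-6 d=2
S(3/4) = -53/16

Δ: Δ0=-8, Δ1=6, Δ2=2
row 1: diag=4, rhs=84; c'=1/4, d'=21
row 2: denom=4−1·1/4=15/4; d'=(-24−1·21)/(15/4)=-12
back: M2=-12
back: M1=21−1/4·-12=24
M: M0=0, M1=24, M2=-12, M3=0
seg 0: a=4, c=M0/2=0, d=(M1−M0)/(6·1)=4, b=Δ0−h0·(2M0+M1)/6=-12
seg 1: a=-4, c=M1/2=12, d=(M2−M1)/(6·1)=-6, b=Δ1−h1·(2M1+M2)/6=0
seg 2: a=2, c=M2/2=-6, d=(M3−M2)/(6·1)=2, b=Δ2−h2·(2M2+M3)/6=6
t_q=3/4 → seg 0, τ=3/4; S=4+-12·τ+0·τ²+4·τ³=-53/16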